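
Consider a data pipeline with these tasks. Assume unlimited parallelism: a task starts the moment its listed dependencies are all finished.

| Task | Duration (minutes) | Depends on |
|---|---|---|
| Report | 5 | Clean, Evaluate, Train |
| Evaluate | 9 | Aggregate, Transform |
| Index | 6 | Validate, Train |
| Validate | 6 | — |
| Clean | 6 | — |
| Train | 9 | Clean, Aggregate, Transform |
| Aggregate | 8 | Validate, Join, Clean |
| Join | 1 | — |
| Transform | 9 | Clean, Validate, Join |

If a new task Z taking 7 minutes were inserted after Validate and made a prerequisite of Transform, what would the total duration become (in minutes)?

37

Originally the job takes 30 minutes.
With Z inserted, Transform now waits for max(Clean, Validate, Join, Z).
New critical path: Validate→Z→Transform→Train→Index = 6+7+9+9+6 = 37 ⇒ 37 minutes.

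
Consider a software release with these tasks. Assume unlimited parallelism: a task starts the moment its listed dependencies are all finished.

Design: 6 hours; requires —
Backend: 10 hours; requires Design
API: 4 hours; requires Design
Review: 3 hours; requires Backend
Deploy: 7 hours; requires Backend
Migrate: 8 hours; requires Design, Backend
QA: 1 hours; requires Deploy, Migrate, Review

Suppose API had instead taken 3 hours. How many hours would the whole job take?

Actual critical path: Design→Backend→Migrate→QA = 6+10+8+1 = 25 ⇒ 25 hours.
The longest path through API is only 10 hours, so API has float 15.
The critical path is still Design→Backend→Migrate→QA; finish is now 25 hours.

25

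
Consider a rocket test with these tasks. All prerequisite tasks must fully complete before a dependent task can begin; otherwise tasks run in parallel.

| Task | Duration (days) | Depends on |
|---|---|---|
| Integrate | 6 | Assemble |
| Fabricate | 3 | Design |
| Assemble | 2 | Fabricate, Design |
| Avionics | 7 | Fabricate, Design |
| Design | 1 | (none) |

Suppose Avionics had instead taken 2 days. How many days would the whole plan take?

12

Baseline: Design→Fabricate→Assemble→Integrate = 1+3+2+6 = 12 → 12 days.
The longest path through Avionics is only 11 days, so Avionics has float 1.
No other chain overtakes it, so the finish is 12 days.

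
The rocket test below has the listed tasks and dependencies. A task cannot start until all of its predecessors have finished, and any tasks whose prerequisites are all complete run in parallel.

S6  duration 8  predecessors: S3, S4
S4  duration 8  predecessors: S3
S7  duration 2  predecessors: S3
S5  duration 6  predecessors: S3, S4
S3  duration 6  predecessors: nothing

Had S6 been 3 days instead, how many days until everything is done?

20

Baseline: S3→S4→S6 = 6+8+8 = 22 → 22 days.
S6 lies on that path, so at 3 days the path becomes 17 days.
The binding chain switches to S3→S4→S5 = 6+8+6 = 20; finish 20 days.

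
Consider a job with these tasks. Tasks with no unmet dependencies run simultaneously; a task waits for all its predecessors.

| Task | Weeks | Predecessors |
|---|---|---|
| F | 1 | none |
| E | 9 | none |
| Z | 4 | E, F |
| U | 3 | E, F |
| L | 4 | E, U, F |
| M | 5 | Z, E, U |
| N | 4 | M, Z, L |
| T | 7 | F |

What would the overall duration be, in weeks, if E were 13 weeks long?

26

Critical path before the change: E→Z→M→N = 9+4+5+4 = 22 giving 22 weeks.
E lies on that path, so at 13 weeks the path becomes 26 weeks.
The critical path is still E→Z→M→N; finish is now 26 weeks.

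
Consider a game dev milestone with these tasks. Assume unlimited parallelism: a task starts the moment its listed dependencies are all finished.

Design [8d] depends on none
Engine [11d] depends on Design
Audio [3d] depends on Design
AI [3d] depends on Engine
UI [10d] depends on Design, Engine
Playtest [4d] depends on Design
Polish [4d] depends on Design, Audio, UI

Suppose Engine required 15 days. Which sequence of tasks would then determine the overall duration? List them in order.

Design, Engine, UI, Polish

As given, the longest chain is Design→Engine→UI→Polish = 8+11+10+4 = 33, so the finish is 33 days.
Engine is on the critical path; changing it to 15 makes that path 37 days.
That remains the longest chain; total 37 days.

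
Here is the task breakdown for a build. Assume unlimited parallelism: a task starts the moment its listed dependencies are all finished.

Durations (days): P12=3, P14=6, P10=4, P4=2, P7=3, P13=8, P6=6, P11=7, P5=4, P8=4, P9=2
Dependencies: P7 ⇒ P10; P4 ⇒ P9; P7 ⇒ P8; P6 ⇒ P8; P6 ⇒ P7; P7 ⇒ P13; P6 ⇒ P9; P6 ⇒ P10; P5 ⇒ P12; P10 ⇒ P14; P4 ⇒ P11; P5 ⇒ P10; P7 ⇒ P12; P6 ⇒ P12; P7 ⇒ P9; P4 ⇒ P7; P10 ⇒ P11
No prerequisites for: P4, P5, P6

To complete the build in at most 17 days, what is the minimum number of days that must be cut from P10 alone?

3

Current finish: 20 days; target: 17.
P10 is on every critical path, so each day cut from P10 cuts the finish by one (this holds down to a finish of 17).
Need 20 − 17 = 3 days off P10 → P10 becomes 1 day, finish becomes 17.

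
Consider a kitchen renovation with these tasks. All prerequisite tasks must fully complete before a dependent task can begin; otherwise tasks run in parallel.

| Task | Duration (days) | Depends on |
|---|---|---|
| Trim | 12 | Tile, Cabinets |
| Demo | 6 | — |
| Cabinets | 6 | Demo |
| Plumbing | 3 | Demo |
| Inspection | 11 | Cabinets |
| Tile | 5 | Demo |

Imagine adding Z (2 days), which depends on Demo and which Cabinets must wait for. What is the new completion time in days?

26

Originally the plan takes 24 days.
With Z inserted, Cabinets now waits for max(Demo, Z).
New critical path: Demo→Z→Cabinets→Trim = 6+2+6+12 = 26 ⇒ 26 days.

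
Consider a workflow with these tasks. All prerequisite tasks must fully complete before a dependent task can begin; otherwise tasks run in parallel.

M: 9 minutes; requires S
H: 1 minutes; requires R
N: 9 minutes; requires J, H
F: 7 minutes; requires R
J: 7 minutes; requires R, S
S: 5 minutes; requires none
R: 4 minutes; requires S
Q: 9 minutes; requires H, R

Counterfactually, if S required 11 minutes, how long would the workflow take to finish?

31

Critical path before the change: S→R→J→N = 5+4+7+9 = 25 giving 25 minutes.
S is on the critical path; changing it to 11 makes that path 31 minutes.
No other chain overtakes it, so the finish is 31 minutes.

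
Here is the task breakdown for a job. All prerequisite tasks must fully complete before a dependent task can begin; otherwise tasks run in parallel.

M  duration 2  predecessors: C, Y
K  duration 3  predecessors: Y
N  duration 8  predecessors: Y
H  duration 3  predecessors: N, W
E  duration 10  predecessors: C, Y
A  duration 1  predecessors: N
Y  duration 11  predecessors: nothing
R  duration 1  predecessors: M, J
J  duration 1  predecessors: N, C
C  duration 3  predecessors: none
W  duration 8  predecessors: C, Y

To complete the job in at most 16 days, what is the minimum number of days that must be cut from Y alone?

Current finish: 22 days; target: 16.
Y is on every critical path, so each day cut from Y cuts the finish by one (this holds down to a finish of 14).
Need 22 − 16 = 6 days off Y → Y becomes 5 days, finish becomes 16.

6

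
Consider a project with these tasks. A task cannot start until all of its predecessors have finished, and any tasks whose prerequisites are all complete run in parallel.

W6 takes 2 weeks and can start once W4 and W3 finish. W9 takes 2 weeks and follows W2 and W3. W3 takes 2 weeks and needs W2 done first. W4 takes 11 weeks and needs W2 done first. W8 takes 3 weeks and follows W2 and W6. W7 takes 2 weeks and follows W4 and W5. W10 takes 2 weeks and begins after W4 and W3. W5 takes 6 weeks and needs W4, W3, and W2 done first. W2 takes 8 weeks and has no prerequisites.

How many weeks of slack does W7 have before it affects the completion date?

The longest chain is W2→W4→W5→W7 = 8+11+6+2 = 27; overall finish 27 weeks.
W7 finishes as early as 27 and must finish by 27.
Float = 27 − 27 = 0.

0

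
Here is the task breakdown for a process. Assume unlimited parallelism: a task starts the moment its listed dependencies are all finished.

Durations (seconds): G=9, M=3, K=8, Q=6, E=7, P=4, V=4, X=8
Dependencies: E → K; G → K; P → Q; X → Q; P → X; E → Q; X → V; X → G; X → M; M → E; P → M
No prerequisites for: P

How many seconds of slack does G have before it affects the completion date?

1

P→X→M→E→K = 4+8+3+7+8 = 30 sets the makespan at 30 seconds.
The longest chain containing G totals 29 seconds.
So G can slip 22 − 21 = 1 second.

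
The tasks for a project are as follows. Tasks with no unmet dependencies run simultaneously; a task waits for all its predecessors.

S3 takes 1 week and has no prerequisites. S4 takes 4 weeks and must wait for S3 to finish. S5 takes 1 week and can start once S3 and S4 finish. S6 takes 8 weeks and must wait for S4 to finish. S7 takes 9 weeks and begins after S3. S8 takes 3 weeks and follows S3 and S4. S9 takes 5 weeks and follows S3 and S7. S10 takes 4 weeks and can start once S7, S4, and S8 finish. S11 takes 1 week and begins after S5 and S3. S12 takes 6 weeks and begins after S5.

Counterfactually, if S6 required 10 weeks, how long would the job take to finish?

Critical path before the change: S3→S7→S9 = 1+9+5 = 15 giving 15 weeks.
The longest path through S6 is only 13 weeks, so S6 has float 2.
Now S3→S4→S6 = 1+4+10 = 15 is longest, so the finish becomes 15 weeks.

15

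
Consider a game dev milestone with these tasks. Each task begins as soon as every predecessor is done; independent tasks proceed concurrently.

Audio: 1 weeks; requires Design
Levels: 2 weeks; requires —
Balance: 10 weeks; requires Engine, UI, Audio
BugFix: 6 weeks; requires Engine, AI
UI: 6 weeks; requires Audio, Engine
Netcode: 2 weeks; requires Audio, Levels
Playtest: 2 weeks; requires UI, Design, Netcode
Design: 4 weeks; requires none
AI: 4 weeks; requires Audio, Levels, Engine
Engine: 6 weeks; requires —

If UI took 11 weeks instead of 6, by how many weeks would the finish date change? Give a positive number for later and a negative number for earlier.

Critical path before the change: Engine→UI→Balance = 6+6+10 = 22 giving 22 weeks.
UI lies on that path, so at 11 weeks the path becomes 27 weeks.
No other chain overtakes it, so the finish is 27 weeks.
Change in finish: 27 − 22 = +5 weeks.

5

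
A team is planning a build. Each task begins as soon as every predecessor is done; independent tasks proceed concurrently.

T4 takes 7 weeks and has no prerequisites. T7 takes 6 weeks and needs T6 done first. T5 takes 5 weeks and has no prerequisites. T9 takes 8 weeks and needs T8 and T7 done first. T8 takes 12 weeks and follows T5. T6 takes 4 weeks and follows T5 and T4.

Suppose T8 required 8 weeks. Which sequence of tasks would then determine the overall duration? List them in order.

T4, T6, T7, T9

Actual critical path: T5→T8→T9 = 5+12+8 = 25 ⇒ 25 weeks.
T8 is on the critical path; changing it to 8 makes that path 21 weeks.
New critical path: T4→T6→T7→T9 = 7+4+6+8 = 25 ⇒ 25 weeks.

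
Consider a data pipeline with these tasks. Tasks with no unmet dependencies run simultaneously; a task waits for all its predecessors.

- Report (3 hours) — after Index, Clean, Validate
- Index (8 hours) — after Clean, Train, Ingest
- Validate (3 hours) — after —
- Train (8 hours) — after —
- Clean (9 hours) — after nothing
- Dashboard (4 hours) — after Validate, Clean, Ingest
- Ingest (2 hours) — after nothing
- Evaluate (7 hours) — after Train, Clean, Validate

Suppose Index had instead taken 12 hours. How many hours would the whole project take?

24

Baseline: Clean→Index→Report = 9+8+3 = 20 → 20 hours.
Index is on the critical path; changing it to 12 makes that path 24 hours.
The critical path is still Clean→Index→Report; finish is now 24 hours.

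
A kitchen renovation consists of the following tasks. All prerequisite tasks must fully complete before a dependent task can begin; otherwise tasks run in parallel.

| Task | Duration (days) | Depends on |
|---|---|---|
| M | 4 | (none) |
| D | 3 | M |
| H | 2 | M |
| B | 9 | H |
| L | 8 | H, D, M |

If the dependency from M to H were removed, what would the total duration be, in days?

With the dependency in place, M→D→L = 4+3+8 = 15 sets the finish at 15 days.
Without M→H, H's earliest start moves from 4 to 0.
The longest chain is now M→D→L = 4+3+8 = 15, so the schedule takes 15 days.

15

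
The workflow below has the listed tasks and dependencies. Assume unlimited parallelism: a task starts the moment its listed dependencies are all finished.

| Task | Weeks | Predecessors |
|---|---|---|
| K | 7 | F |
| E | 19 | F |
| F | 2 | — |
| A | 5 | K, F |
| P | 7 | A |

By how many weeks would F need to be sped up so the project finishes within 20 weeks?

Current finish: 21 weeks; target: 20.
F is on every critical path, so each week cut from F cuts the finish by one (this holds down to a finish of 20).
Need 21 − 20 = 1 week off F → F becomes 1 week, finish becomes 20.

1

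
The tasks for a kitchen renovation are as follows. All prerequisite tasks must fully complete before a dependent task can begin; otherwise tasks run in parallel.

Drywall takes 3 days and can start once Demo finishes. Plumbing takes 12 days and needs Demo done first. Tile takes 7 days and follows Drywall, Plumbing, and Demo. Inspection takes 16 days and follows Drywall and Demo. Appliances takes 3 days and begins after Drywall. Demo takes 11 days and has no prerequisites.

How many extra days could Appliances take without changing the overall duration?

Critical path: Demo→Plumbing→Tile = 11+12+7 = 30, so the finish is 30 days.
Longest path through Appliances: 17 days (earliest finish 17, latest finish 30).
Slack of Appliances = 27 − 14 = 13 days.

13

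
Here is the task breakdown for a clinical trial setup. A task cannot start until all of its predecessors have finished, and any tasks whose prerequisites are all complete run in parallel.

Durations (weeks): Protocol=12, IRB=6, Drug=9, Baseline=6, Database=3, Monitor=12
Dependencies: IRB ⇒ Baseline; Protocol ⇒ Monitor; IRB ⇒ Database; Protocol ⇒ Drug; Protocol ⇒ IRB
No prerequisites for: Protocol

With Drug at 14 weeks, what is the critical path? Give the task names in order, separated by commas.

Protocol, Drug

Actual critical path: Protocol→IRB→Baseline = 12+6+6 = 24 ⇒ 24 weeks.
Drug is off the critical path — its longest chain is 21 weeks, giving 3 of slack.
The binding chain switches to Protocol→Drug = 12+14 = 26; finish 26 weeks.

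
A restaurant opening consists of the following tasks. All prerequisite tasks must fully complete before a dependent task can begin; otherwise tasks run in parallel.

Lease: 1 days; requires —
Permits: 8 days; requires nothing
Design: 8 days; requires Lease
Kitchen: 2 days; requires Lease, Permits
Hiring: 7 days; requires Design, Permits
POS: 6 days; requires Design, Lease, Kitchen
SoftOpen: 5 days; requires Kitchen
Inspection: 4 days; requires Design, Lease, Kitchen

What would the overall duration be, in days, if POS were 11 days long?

21

Critical path before the change: Permits→Kitchen→POS = 8+2+6 = 16 giving 16 days.
POS is on the critical path; changing it to 11 makes that path 21 days.
No other chain overtakes it, so the finish is 21 days.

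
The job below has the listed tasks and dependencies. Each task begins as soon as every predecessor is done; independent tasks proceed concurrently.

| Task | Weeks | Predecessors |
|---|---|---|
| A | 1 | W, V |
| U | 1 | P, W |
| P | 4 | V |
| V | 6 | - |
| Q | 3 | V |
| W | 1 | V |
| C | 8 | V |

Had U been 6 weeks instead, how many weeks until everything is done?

Actual critical path: V→C = 6+8 = 14 ⇒ 14 weeks.
The longest path through U is only 11 weeks, so U has float 3.
Now V→P→U = 6+4+6 = 16 is longest, so the finish becomes 16 weeks.

16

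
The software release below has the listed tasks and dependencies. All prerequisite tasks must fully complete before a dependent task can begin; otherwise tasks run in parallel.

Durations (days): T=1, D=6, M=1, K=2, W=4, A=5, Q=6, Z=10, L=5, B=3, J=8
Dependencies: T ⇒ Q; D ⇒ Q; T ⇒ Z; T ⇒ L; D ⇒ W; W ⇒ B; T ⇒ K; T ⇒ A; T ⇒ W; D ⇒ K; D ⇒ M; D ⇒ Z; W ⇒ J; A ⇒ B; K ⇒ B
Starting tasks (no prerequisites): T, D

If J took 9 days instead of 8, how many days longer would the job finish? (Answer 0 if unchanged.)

1

Critical path before the change: D→W→J = 6+4+8 = 18 giving 18 days.
J lies on that path, so at 9 days the path becomes 19 days.
The critical path is still D→W→J; finish is now 19 days.
Change in finish: 19 − 18 = +1 days.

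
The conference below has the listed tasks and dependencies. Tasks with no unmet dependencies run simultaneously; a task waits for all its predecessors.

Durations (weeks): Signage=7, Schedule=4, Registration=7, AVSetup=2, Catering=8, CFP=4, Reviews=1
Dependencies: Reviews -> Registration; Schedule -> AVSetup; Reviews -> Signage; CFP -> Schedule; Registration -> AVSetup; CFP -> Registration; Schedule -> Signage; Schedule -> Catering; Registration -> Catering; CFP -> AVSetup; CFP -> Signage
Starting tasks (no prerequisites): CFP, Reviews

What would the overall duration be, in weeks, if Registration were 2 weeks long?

Critical path before the change: CFP→Registration→Catering = 4+7+8 = 19 giving 19 weeks.
Registration is on the critical path; changing it to 2 makes that path 14 weeks.
New critical path: CFP→Schedule→Catering = 4+4+8 = 16 ⇒ 16 weeks.

16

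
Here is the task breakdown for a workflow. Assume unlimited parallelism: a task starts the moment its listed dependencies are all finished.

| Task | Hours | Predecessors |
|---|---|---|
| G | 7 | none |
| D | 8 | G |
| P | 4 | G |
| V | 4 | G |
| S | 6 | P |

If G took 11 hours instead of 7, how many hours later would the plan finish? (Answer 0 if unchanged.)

4

Critical path before the change: G→P→S = 7+4+6 = 17 giving 17 hours.
G lies on that path, so at 11 hours the path becomes 21 hours.
That remains the longest chain; total 21 hours.
Change in finish: 21 − 17 = +4 hours.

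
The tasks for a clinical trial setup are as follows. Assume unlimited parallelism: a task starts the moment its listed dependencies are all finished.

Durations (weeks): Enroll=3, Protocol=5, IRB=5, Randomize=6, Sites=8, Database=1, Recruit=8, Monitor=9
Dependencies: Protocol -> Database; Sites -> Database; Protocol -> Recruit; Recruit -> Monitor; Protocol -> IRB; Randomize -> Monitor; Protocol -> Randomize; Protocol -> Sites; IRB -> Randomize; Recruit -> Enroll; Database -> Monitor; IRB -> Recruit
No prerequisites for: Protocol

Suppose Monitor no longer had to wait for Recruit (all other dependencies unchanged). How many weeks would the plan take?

25

Before: longest chain Protocol→IRB→Recruit→Monitor = 5+5+8+9 = 27, finish 27.
Without Recruit→Monitor, Monitor's earliest start moves from 18 to 16.
The longest chain is now Protocol→IRB→Randomize→Monitor = 5+5+6+9 = 25, so the plan takes 25 weeks.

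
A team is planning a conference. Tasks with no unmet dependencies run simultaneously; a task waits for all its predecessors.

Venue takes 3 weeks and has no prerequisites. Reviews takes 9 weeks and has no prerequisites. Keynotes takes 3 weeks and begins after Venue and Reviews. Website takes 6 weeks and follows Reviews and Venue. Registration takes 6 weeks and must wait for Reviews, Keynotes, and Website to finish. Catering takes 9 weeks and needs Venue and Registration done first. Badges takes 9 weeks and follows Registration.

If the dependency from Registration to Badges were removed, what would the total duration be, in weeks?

30

With the dependency in place, Reviews→Website→Registration→Catering = 9+6+6+9 = 30 sets the finish at 30 weeks.
Without Registration→Badges, Badges's earliest start moves from 21 to 0.
After: Reviews→Website→Registration→Catering = 9+6+6+9 = 30 → 30 weeks.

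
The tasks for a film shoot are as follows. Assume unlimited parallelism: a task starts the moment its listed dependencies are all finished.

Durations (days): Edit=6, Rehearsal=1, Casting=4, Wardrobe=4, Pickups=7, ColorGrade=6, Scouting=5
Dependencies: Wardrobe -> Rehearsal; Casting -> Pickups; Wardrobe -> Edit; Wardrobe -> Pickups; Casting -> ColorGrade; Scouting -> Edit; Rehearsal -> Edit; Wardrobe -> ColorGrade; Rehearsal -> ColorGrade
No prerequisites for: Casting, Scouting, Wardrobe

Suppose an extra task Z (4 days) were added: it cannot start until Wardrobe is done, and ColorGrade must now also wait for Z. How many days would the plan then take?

14

Originally the plan takes 11 days.
With Z inserted, ColorGrade now waits for max(Wardrobe, Casting, Rehearsal, Z).
New critical path: Wardrobe→Z→ColorGrade = 4+4+6 = 14 ⇒ 14 days.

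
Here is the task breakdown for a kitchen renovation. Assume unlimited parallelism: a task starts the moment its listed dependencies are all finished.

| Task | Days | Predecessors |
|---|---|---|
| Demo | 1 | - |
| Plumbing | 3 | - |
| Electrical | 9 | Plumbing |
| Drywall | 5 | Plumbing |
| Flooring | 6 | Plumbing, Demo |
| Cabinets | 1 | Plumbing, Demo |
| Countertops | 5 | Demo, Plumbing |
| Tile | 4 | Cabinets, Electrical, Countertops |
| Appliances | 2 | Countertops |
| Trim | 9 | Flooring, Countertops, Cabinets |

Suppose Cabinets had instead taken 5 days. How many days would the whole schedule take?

The binding path is Plumbing→Flooring→Trim = 3+6+9 = 18; finish at 18 days.
Cabinets has 5 days of float (longest path through it is 13).
That remains the longest chain; total 18 days.

18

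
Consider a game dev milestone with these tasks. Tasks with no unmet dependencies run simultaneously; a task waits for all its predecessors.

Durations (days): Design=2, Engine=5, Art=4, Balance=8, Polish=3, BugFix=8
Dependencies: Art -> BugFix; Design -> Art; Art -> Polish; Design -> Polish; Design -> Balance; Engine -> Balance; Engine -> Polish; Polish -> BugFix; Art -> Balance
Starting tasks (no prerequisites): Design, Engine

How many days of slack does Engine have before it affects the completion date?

1

Design→Art→Polish→BugFix = 2+4+3+8 = 17 sets the makespan at 17 days.
Longest path through Engine: 16 days (earliest finish 5, latest finish 6).
So Engine can slip 6 − 5 = 1 day.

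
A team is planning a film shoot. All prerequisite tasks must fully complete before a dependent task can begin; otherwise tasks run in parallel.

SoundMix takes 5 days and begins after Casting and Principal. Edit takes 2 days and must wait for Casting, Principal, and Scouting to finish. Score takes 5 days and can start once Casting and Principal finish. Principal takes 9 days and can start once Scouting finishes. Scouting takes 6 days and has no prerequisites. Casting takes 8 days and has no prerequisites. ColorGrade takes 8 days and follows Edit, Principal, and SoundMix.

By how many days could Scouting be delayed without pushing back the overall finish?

Critical path: Scouting→Principal→SoundMix→ColorGrade = 6+9+5+8 = 28, so the finish is 28 days.
Longest path through Scouting: 28 days (earliest finish 6, latest finish 6).
Float = 28 − 28 = 0.

0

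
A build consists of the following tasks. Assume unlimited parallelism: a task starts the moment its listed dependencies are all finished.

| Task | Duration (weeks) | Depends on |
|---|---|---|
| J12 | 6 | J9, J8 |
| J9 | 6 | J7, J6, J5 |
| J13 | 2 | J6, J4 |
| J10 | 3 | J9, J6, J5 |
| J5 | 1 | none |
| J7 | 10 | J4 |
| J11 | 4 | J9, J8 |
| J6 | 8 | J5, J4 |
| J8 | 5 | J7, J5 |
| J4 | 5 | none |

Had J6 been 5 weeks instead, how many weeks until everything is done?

27

Actual critical path: J4→J7→J9→J12 = 5+10+6+6 = 27 ⇒ 27 weeks.
J6 is off the critical path — its longest chain is 25 weeks, giving 2 of slack.
The critical path is still J4→J7→J9→J12; finish is now 27 weeks.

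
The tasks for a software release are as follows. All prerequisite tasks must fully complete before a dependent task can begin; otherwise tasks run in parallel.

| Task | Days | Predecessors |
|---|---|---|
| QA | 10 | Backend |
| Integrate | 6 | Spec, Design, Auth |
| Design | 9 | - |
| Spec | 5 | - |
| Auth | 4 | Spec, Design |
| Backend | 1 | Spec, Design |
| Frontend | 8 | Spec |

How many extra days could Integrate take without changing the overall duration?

1

Critical path: Design→Backend→QA = 9+1+10 = 20, so the finish is 20 days.
The longest chain containing Integrate totals 19 days.
Float = 20 − 19 = 1.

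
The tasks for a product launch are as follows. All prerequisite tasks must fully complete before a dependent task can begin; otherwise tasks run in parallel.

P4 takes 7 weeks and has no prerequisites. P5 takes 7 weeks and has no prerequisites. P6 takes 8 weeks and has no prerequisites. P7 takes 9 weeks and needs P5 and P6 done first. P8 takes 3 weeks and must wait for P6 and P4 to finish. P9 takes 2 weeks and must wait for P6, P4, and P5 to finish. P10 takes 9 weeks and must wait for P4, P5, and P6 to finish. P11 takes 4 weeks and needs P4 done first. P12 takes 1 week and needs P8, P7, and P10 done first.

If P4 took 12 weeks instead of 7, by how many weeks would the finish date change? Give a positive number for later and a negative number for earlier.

4

Actual critical path: P6→P7→P12 = 8+9+1 = 18 ⇒ 18 weeks.
P4 is off the critical path — its longest chain is 17 weeks, giving 1 of slack.
New critical path: P4→P10→P12 = 12+9+1 = 22 ⇒ 22 weeks.
Change in finish: 22 − 18 = +4 weeks.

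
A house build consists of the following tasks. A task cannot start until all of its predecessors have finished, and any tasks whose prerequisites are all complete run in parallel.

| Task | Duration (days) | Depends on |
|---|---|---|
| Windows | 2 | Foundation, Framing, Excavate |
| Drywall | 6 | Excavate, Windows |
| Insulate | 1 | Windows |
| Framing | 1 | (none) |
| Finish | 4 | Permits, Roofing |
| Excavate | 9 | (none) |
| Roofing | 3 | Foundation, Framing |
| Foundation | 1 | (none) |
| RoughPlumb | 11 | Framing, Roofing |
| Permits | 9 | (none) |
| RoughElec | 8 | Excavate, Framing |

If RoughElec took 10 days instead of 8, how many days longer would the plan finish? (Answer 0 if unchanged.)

2

The binding path is Excavate→RoughElec = 9+8 = 17; finish at 17 days.
RoughElec lies on that path, so at 10 days the path becomes 19 days.
The critical path is still Excavate→RoughElec; finish is now 19 days.
Change in finish: 19 − 17 = +2 days.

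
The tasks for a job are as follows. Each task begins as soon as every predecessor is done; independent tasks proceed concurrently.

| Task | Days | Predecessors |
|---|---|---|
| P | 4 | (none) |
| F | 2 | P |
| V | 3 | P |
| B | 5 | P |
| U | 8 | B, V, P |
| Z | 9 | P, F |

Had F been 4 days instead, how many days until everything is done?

17

Actual critical path: P→B→U = 4+5+8 = 17 ⇒ 17 days.
The longest path through F is only 15 days, so F has float 2.
The binding chain switches to P→F→Z = 4+4+9 = 17; finish 17 days.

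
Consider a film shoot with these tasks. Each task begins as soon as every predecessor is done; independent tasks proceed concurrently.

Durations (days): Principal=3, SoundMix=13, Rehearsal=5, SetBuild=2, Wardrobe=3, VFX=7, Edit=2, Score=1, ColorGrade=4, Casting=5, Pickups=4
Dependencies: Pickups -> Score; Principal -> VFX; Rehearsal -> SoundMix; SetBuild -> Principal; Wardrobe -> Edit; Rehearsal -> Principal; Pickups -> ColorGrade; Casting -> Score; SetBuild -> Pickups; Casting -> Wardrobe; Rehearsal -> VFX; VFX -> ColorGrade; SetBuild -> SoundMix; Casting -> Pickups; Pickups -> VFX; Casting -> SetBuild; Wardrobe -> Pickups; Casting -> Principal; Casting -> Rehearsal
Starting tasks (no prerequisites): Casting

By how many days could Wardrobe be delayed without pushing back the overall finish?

Casting→Rehearsal→Principal→VFX→ColorGrade = 5+5+3+7+4 = 24 sets the makespan at 24 days.
The longest chain containing Wardrobe totals 23 days.
Slack of Wardrobe = 6 − 5 = 1 day.

1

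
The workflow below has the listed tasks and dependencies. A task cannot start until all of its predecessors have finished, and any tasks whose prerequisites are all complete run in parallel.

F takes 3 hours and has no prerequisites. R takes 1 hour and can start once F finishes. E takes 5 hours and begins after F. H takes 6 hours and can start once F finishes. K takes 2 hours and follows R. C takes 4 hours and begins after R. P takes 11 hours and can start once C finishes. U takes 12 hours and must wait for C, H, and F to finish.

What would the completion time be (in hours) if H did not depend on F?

Original critical path: F→H→U = 3+6+12 = 21 ⇒ 21 hours.
Without F→H, H's earliest start moves from 3 to 0.
The longest chain is now F→R→C→U = 3+1+4+12 = 20, so the job takes 20 hours.

20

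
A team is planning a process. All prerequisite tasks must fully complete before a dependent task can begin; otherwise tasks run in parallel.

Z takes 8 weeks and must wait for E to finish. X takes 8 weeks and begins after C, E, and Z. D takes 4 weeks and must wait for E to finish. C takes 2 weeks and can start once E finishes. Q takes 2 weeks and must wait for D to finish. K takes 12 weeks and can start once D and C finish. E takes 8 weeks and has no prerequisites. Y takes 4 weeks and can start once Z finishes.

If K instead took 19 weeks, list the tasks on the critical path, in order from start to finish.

Baseline: E→D→K = 8+4+12 = 24 → 24 weeks.
K is on the critical path; changing it to 19 makes that path 31 weeks.
No other chain overtakes it, so the finish is 31 weeks.

E, D, K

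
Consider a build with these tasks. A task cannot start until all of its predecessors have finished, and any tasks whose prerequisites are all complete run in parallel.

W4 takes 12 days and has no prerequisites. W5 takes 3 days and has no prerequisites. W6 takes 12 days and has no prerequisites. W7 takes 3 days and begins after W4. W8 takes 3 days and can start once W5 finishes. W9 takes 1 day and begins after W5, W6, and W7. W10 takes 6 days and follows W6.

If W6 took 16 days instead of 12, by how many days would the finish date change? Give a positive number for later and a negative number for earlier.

4

Critical path before the change: W6→W10 = 12+6 = 18 giving 18 days.
Since W6 is critical, the +4 change carries straight to that chain (now 22 days).
No other chain overtakes it, so the finish is 22 days.
Change in finish: 22 − 18 = +4 days.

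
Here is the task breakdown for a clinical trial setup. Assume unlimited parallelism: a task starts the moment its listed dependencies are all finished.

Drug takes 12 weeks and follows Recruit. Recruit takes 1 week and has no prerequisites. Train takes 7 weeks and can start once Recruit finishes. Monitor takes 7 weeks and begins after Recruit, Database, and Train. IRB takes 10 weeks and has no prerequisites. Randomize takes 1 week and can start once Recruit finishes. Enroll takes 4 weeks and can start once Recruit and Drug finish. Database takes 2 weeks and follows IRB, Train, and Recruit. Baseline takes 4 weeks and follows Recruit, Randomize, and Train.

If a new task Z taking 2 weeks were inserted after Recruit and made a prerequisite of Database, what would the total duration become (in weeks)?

Originally the job takes 19 weeks.
With Z inserted, Database now waits for max(IRB, Train, Recruit, Z).
New critical path: IRB→Database→Monitor = 10+2+7 = 19 ⇒ 19 weeks.

19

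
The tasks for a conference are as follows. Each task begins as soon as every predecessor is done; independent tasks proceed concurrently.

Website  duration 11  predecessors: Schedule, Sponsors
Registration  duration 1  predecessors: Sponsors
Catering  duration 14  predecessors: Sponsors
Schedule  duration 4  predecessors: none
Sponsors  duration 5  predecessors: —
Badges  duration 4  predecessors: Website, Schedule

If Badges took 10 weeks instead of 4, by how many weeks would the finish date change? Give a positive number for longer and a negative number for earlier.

Critical path before the change: Sponsors→Website→Badges = 5+11+4 = 20 giving 20 weeks.
Since Badges is critical, the +6 change carries straight to that chain (now 26 weeks).
The critical path is still Sponsors→Website→Badges; finish is now 26 weeks.
Change in finish: 26 − 20 = +6 weeks.

6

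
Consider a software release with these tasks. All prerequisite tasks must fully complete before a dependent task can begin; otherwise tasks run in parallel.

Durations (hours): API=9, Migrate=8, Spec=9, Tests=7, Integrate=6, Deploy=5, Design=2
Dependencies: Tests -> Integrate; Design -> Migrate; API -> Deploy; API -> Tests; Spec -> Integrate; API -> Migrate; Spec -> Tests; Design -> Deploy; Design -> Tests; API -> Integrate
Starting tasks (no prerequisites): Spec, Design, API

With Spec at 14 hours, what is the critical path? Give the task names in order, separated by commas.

Spec, Tests, Integrate

Critical path before the change: Spec→Tests→Integrate = 9+7+6 = 22 giving 22 hours.
Spec is on the critical path; changing it to 14 makes that path 27 hours.
That remains the longest chain; total 27 hours.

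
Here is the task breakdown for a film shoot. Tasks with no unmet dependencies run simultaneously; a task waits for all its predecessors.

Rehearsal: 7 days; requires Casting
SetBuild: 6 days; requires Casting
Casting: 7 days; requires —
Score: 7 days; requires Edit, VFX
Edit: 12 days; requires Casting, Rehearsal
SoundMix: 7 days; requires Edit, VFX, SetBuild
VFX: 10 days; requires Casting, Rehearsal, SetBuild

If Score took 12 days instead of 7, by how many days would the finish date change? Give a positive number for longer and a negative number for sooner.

5

As given, the longest chain is Casting→Rehearsal→Edit→Score = 7+7+12+7 = 33, so the finish is 33 days.
Since Score is critical, the +5 change carries straight to that chain (now 38 days).
The critical path is still Casting→Rehearsal→Edit→Score; finish is now 38 days.
Change in finish: 38 − 33 = +5 days.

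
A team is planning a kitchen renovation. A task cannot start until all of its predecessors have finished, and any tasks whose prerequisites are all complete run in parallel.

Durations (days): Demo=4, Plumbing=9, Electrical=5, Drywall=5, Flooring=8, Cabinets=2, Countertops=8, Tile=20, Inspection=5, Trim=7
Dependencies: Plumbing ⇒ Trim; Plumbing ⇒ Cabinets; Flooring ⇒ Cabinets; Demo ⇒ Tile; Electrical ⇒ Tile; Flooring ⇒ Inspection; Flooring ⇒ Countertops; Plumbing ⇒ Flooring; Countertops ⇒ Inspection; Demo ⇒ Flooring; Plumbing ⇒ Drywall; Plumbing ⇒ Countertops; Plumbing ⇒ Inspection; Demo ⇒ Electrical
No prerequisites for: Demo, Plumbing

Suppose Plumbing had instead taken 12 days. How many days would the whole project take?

The binding path is Plumbing→Flooring→Countertops→Inspection = 9+8+8+5 = 30; finish at 30 days.
Since Plumbing is critical, the +3 change carries straight to that chain (now 33 days).
That remains the longest chain; total 33 days.

33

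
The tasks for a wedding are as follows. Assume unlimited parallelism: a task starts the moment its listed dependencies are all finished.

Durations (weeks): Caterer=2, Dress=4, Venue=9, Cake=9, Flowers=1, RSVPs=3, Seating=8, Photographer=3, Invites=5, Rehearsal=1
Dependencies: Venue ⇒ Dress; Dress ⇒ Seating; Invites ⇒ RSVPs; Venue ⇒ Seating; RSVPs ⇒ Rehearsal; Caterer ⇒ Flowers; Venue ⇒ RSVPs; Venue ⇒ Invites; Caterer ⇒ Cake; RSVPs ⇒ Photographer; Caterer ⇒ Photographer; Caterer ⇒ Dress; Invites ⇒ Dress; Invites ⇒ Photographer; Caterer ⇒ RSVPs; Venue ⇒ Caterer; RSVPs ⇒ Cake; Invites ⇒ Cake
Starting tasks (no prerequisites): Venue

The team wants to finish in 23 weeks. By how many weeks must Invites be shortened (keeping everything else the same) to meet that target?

3

Current finish: 26 weeks; target: 23.
Invites is on every critical path, so each week cut from Invites cuts the finish by one (this holds down to a finish of 23).
Need 26 − 23 = 3 weeks off Invites → Invites becomes 2 weeks, finish becomes 23.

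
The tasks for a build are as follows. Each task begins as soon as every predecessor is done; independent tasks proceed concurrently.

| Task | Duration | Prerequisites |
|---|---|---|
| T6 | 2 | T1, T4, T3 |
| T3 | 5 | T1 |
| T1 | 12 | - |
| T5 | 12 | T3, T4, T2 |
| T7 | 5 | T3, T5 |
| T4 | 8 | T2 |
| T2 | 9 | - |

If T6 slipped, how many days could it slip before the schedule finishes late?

15

Critical path: T1→T3→T5→T7 = 12+5+12+5 = 34, so the finish is 34 days.
The longest chain containing T6 totals 19 days.
Float = 34 − 19 = 15.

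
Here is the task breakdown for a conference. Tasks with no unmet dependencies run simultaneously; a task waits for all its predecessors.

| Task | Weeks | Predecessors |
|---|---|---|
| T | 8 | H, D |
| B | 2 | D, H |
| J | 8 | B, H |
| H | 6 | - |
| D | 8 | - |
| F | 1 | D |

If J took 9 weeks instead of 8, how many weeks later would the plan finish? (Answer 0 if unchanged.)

Actual critical path: D→B→J = 8+2+8 = 18 ⇒ 18 weeks.
J is on the critical path; changing it to 9 makes that path 19 weeks.
That remains the longest chain; total 19 weeks.
Change in finish: 19 − 18 = +1 weeks.

1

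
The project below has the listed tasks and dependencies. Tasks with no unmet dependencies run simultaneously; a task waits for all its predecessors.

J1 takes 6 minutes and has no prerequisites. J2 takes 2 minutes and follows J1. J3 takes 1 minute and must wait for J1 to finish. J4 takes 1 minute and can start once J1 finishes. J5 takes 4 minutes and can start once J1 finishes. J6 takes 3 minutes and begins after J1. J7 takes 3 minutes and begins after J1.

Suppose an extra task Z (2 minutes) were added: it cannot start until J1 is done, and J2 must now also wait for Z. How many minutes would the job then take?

10

Originally the job takes 10 minutes.
With Z inserted, J2 now waits for max(J1, Z).
New critical path: J1→Z→J2 = 6+2+2 = 10 ⇒ 10 minutes.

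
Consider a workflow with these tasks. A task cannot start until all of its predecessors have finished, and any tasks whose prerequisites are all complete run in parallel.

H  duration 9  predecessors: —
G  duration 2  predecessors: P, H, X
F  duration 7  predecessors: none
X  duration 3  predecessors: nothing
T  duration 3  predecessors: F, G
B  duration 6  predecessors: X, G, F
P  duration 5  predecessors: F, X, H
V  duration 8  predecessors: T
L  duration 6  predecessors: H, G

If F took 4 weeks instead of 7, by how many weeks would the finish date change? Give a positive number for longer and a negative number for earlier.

As given, the longest chain is H→P→G→T→V = 9+5+2+3+8 = 27, so the finish is 27 weeks.
F has 2 weeks of float (longest path through it is 25).
The critical path is still H→P→G→T→V; finish is now 27 weeks.
Change in finish: 27 − 27 = +0 weeks.

0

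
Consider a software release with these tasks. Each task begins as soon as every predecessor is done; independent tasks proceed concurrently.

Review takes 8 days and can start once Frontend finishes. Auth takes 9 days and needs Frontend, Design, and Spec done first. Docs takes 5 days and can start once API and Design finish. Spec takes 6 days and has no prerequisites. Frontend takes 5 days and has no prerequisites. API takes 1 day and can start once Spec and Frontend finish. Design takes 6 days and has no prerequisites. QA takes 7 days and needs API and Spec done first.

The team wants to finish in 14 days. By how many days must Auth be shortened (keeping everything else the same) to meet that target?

1

Current finish: 15 days; target: 14.
Auth is on every critical path, so each day cut from Auth cuts the finish by one (this holds down to a finish of 14).
Need 15 − 14 = 1 day off Auth → Auth becomes 8 days, finish becomes 14.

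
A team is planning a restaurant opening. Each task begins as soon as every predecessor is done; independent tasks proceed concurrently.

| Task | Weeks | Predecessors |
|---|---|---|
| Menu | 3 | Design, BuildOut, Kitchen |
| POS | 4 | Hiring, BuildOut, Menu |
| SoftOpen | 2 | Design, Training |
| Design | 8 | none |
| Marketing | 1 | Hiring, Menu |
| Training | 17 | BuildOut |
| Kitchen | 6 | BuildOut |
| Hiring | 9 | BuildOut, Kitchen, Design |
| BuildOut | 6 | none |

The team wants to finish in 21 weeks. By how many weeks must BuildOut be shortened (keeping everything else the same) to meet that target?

4

Current finish: 25 weeks; target: 21.
BuildOut is on every critical path, so each week cut from BuildOut cuts the finish by one (this holds down to a finish of 21).
Need 25 − 21 = 4 weeks off BuildOut → BuildOut becomes 2 weeks, finish becomes 21.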